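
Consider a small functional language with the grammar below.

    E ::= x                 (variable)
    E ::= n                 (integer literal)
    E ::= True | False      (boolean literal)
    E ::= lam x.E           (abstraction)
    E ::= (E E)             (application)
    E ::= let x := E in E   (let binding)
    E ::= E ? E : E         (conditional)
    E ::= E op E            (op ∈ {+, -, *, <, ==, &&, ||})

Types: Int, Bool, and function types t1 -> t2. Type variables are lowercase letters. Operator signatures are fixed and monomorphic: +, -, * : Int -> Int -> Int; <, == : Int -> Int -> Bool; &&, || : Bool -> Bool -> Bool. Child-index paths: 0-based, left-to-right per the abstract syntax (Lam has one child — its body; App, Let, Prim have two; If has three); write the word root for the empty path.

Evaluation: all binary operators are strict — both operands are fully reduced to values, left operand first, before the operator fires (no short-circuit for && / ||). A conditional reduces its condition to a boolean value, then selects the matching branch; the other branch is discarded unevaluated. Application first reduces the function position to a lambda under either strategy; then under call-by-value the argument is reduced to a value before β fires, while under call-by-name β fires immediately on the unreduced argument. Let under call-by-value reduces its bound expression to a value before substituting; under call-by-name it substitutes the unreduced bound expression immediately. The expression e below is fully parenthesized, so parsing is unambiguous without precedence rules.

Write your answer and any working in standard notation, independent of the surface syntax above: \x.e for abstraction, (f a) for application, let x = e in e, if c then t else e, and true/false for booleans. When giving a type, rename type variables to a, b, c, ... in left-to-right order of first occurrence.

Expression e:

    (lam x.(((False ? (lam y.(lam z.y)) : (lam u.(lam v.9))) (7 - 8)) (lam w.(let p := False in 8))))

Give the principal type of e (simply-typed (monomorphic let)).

Answer: a -> Int

Derivation:
  unify Bool ~ Bool
y : b
\z._ : c -> b
\y._ : b -> c -> b
\v._ : e -> Int
\u._ : d -> e -> Int
  unify b -> c -> b ~ d -> e -> Int
  unify b ~ d
  unify c -> d ~ e -> Int
  unify c ~ e
  unify d ~ Int
  unify Int ~ Int
  unify Int ~ Int
  unify Int -> e -> Int ~ Int -> f
  unify Int ~ Int
  unify e -> Int ~ f
_ _ : e -> Int
let p : Bool
\w._ : g -> Int
  unify e -> Int ~ (g -> Int) -> h
  unify e ~ g -> Int
  unify Int ~ h
_ _ : Int
\x._ : a -> Int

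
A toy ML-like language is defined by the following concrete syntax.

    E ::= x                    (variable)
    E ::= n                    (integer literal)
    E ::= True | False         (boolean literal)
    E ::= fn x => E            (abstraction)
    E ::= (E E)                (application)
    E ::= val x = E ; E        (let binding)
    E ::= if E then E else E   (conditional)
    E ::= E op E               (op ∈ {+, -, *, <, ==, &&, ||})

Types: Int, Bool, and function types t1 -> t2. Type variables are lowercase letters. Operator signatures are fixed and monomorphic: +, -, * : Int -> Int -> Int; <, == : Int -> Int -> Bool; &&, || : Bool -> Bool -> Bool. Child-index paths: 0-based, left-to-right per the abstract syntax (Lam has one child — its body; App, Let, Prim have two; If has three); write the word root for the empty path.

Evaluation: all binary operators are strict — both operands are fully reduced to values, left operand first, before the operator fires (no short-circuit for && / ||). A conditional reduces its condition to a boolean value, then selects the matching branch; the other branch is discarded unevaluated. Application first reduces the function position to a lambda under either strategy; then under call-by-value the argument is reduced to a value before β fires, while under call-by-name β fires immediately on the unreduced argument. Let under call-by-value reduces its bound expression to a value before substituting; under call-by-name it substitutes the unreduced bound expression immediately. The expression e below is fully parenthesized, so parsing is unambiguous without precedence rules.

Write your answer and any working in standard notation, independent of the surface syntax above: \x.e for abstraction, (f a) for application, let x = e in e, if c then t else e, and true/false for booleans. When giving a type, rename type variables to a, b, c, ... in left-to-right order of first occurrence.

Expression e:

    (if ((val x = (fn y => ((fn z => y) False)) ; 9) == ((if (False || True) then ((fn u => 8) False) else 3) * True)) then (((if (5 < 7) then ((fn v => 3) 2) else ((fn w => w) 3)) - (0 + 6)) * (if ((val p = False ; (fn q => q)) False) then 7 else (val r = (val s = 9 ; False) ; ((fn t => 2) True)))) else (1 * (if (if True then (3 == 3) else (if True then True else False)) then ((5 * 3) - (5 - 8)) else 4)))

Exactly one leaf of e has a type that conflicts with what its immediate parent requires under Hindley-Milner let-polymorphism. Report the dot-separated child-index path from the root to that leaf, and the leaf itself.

Trace:
y : a
\z._ : b -> a
  unify b -> a ~ Bool -> c
  unify b ~ Bool
  unify a ~ c
_ _ : c
\y._ : c -> c
let x : forall. c -> c
  unify Int ~ Int
  unify Bool ~ Bool
  unify Bool ~ Bool
  unify Bool ~ Bool
\u._ : d -> Int
  unify d -> Int ~ Bool -> e
  unify d ~ Bool
  unify Int ~ e
_ _ : Int
  unify Int ~ Int
  unify Int ~ Int
  unify Bool ~ Int
  FAIL: mismatch Bool ~ Int

Answer: 0.1.1 : true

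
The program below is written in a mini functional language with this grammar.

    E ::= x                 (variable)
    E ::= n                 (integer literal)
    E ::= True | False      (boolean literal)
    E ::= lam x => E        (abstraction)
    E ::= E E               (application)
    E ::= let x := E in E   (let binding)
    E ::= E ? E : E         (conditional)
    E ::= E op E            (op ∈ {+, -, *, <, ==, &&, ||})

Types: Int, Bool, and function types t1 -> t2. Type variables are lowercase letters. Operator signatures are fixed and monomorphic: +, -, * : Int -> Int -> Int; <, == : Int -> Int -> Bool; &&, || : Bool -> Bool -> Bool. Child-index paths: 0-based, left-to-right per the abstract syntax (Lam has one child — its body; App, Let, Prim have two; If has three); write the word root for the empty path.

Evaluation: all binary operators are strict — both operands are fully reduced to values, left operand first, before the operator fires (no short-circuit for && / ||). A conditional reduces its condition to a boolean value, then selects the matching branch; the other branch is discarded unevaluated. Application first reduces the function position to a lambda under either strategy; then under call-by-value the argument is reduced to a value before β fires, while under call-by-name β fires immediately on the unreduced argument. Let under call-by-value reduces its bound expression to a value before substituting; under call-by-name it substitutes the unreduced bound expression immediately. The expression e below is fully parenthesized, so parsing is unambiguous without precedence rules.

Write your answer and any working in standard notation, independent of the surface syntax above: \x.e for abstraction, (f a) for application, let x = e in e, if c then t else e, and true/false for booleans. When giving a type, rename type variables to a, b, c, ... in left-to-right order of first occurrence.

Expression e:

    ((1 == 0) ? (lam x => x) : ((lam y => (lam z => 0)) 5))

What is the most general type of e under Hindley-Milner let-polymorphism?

Answer: Int -> Int

Trace:
  unify Int ~ Int
  unify Int ~ Int
  unify Bool ~ Bool
x : a
\x._ : a -> a
\z._ : c -> Int
\y._ : b -> c -> Int
  unify b -> c -> Int ~ Int -> d
  unify b ~ Int
  unify c -> Int ~ d
_ _ : c -> Int
  unify a -> a ~ c -> Int
  unify a ~ c
  unify c ~ Int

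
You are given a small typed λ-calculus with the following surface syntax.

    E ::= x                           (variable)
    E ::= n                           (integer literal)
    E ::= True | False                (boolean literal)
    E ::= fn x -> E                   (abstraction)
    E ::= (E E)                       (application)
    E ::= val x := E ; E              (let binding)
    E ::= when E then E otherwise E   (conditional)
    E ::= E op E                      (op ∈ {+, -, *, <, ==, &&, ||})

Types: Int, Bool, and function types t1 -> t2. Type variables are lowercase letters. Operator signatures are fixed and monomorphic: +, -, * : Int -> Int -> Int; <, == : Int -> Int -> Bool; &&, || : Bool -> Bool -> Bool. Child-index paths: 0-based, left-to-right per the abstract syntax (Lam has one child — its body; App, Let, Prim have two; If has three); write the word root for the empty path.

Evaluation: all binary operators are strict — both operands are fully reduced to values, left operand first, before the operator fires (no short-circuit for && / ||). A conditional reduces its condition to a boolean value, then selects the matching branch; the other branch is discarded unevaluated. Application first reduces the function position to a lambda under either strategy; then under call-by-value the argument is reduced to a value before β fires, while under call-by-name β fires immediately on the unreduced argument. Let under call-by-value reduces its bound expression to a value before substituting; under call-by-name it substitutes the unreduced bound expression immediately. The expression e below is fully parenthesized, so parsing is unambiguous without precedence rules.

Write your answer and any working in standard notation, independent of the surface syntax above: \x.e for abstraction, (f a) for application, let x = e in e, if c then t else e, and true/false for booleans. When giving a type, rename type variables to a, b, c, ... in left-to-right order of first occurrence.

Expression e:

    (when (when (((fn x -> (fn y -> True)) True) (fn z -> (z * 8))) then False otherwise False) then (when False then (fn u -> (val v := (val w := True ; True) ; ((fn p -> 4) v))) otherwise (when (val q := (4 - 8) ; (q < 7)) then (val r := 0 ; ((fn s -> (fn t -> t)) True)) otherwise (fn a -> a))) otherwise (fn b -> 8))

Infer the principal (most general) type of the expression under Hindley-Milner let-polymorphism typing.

Answer: Int -> Int

Working:
\y._ : b -> Bool
\x._ : a -> b -> Bool
  unify a -> b -> Bool ~ Bool -> c
  unify a ~ Bool
  unify b -> Bool ~ c
_ _ : b -> Bool
z : d
  unify d ~ Int
  unify Int ~ Int
\z._ : Int -> Int
  unify b -> Bool ~ (Int -> Int) -> e
  unify b ~ Int -> Int
  unify Bool ~ e
_ _ : Bool
  unify Bool ~ Bool
  unify Bool ~ Bool
  unify Bool ~ Bool
  unify Bool ~ Bool
let w : Bool
let v : Bool
\p._ : g -> Int
v : Bool
  unify g -> Int ~ Bool -> h
  unify g ~ Bool
  unify Int ~ h
_ _ : Int
\u._ : f -> Int
  unify Int ~ Int
  unify Int ~ Int
let q : Int
q : Int
  unify Int ~ Int
  unify Int ~ Int
  unify Bool ~ Bool
let r : Int
t : j
\t._ : j -> j
\s._ : i -> j -> j
  unify i -> j -> j ~ Bool -> k
  unify i ~ Bool
  unify j -> j ~ k
_ _ : j -> j
a : l
\a._ : l -> l
  unify j -> j ~ l -> l
  unify j ~ l
  unify l ~ l
  unify f -> Int ~ l -> l
  unify f ~ l
  unify Int ~ l
\b._ : m -> Int
  unify Int -> Int ~ m -> Int
  unify Int ~ m
  unify Int ~ Int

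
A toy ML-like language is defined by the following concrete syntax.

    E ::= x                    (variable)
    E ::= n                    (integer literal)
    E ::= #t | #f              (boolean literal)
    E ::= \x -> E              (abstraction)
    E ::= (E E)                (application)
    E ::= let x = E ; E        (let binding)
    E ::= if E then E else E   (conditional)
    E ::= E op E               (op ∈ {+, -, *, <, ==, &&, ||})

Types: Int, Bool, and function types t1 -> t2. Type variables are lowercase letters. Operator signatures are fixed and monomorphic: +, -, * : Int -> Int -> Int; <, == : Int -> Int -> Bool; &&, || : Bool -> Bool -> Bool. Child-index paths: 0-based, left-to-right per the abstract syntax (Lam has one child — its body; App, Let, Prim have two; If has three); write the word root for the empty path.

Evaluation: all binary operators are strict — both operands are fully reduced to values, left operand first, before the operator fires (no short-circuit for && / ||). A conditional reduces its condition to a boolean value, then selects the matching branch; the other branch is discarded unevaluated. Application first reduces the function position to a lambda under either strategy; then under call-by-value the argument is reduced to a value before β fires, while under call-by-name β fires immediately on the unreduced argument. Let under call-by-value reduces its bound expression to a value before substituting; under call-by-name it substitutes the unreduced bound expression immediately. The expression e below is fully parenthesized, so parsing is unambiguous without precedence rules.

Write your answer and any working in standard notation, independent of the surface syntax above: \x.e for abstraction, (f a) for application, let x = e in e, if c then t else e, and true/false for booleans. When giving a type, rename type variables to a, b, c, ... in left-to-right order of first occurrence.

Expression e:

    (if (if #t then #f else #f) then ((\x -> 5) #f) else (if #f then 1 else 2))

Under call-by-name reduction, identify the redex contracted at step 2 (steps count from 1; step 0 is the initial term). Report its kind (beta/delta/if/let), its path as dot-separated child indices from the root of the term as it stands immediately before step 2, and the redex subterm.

Answer: if at root : (if false then ((\x.5) false) else (if false then 1 else 2))

Derivation:
step 0: (if (if true then false else false) then ((\x.5) false) else (if false then 1 else 2))
step 1: [if@0] (if false then ((\x.5) false) else (if false then 1 else 2))
step 2: [if@root] (if false then 1 else 2)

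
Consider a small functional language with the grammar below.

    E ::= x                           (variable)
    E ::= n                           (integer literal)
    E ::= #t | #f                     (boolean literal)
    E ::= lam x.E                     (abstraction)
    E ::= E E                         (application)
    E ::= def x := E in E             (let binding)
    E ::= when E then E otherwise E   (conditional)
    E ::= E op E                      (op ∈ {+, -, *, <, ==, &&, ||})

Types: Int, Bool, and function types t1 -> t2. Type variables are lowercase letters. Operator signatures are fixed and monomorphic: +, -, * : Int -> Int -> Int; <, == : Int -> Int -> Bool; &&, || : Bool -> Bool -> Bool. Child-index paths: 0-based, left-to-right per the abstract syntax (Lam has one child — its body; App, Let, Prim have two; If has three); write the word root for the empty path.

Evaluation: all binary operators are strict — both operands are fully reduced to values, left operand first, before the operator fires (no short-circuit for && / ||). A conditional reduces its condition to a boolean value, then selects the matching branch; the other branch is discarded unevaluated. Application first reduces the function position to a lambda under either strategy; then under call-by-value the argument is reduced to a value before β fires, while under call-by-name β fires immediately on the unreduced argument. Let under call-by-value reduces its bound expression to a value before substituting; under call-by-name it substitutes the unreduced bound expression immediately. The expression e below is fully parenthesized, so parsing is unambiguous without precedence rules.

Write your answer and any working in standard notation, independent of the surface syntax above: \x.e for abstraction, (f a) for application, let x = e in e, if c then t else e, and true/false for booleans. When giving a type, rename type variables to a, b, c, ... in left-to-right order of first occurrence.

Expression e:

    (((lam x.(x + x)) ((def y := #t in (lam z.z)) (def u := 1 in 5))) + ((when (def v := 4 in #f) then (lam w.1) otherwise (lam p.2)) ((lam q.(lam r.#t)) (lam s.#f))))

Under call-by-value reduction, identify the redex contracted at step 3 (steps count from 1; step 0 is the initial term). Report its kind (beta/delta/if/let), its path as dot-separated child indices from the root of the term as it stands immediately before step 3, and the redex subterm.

Answer: beta at 0.1 : ((\z.z) 5)

Working:
step 0: (((\x.(x + x)) ((let y = true in (\z.z)) (let u = 1 in 5))) + ((if (let v = 4 in false) then (\w.1) else (\p.2)) ((\q.(\r.true)) (\s.false))))
step 1: [let@0.1.0] (((\x.(x + x)) ((\z.z) (let u = 1 in 5))) + ((if (let v = 4 in false) then (\w.1) else (\p.2)) ((\q.(\r.true)) (\s.false))))
step 2: [let@0.1.1] (((\x.(x + x)) ((\z.z) 5)) + ((if (let v = 4 in false) then (\w.1) else (\p.2)) ((\q.(\r.true)) (\s.false))))
step 3: [beta@0.1] (((\x.(x + x)) 5) + ((if (let v = 4 in false) then (\w.1) else (\p.2)) ((\q.(\r.true)) (\s.false))))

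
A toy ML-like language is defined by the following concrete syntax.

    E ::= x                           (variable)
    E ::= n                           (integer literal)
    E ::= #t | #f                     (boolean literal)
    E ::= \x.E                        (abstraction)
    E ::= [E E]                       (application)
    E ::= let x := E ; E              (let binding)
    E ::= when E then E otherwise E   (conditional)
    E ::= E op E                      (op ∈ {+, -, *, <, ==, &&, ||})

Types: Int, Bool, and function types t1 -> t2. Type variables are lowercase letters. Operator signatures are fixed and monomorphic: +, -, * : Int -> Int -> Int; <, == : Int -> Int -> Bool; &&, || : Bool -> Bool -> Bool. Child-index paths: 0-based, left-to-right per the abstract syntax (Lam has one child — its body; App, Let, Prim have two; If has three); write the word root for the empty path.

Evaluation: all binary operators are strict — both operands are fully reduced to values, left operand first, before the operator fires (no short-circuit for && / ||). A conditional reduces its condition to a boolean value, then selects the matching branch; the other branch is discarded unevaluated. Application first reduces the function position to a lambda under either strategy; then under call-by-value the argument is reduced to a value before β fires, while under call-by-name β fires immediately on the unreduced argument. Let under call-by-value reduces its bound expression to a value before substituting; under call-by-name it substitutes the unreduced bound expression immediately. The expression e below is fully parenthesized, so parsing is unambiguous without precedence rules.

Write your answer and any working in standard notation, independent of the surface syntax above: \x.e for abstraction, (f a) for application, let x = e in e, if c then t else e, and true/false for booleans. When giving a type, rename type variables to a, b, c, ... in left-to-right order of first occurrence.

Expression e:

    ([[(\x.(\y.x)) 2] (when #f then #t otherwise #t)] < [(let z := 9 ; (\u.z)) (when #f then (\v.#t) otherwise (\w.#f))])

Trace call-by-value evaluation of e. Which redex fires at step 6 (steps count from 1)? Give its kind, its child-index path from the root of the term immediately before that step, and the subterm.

Answer: beta at 1 : ((\u.9) (\w.false))

Trace:
step 0: ((((\x.(\y.x)) 2) (if false then true else true)) < ((let z = 9 in (\u.z)) (if false then (\v.true) else (\w.false))))
step 1: [beta@0.0] (((\y.2) (if false then true else true)) < ((let z = 9 in (\u.z)) (if false then (\v.true) else (\w.false))))
step 2: [if@0.1] (((\y.2) true) < ((let z = 9 in (\u.z)) (if false then (\v.true) else (\w.false))))
step 3: [beta@0] (2 < ((let z = 9 in (\u.z)) (if false then (\v.true) else (\w.false))))
step 4: [let@1.0] (2 < ((\u.9) (if false then (\v.true) else (\w.false))))
step 5: [if@1.1] (2 < ((\u.9) (\w.false)))
step 6: [beta@1] (2 < 9)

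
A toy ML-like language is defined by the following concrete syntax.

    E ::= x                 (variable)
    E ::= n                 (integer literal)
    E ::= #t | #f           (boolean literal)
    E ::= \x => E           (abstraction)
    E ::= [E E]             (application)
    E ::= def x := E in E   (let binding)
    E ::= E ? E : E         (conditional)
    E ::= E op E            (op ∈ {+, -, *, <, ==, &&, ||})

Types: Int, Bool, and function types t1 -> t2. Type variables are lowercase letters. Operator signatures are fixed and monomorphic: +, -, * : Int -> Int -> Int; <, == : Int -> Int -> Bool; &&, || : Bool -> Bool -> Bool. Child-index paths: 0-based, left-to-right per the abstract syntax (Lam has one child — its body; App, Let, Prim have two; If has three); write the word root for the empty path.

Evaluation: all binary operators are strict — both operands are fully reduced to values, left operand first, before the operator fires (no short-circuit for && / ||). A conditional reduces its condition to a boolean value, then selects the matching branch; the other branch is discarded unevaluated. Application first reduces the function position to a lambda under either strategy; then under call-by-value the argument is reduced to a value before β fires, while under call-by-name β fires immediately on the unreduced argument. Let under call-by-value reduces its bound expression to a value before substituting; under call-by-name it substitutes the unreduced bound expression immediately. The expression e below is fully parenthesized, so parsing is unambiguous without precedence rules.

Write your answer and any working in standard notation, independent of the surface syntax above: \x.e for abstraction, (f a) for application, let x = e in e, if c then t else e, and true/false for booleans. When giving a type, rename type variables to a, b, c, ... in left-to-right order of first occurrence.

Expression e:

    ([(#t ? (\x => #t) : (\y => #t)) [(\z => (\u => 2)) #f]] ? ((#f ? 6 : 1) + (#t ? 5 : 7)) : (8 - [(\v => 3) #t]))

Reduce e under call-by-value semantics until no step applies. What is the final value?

Answer: 6

Derivation:
step 0: (if ((if true then (\x.true) else (\y.true)) ((\z.(\u.2)) false)) then ((if false then 6 else 1) + (if true then 5 else 7)) else (8 - ((\v.3) true)))
step 1: [if@0.0] (if ((\x.true) ((\z.(\u.2)) false)) then ((if false then 6 else 1) + (if true then 5 else 7)) else (8 - ((\v.3) true)))
step 2: [beta@0.1] (if ((\x.true) (\u.2)) then ((if false then 6 else 1) + (if true then 5 else 7)) else (8 - ((\v.3) true)))
step 3: [beta@0] (if true then ((if false then 6 else 1) + (if true then 5 else 7)) else (8 - ((\v.3) true)))
step 4: [if@root] ((if false then 6 else 1) + (if true then 5 else 7))
step 5: [if@0] (1 + (if true then 5 else 7))
step 6: [if@1] (1 + 5)
step 7: [delta@root] 6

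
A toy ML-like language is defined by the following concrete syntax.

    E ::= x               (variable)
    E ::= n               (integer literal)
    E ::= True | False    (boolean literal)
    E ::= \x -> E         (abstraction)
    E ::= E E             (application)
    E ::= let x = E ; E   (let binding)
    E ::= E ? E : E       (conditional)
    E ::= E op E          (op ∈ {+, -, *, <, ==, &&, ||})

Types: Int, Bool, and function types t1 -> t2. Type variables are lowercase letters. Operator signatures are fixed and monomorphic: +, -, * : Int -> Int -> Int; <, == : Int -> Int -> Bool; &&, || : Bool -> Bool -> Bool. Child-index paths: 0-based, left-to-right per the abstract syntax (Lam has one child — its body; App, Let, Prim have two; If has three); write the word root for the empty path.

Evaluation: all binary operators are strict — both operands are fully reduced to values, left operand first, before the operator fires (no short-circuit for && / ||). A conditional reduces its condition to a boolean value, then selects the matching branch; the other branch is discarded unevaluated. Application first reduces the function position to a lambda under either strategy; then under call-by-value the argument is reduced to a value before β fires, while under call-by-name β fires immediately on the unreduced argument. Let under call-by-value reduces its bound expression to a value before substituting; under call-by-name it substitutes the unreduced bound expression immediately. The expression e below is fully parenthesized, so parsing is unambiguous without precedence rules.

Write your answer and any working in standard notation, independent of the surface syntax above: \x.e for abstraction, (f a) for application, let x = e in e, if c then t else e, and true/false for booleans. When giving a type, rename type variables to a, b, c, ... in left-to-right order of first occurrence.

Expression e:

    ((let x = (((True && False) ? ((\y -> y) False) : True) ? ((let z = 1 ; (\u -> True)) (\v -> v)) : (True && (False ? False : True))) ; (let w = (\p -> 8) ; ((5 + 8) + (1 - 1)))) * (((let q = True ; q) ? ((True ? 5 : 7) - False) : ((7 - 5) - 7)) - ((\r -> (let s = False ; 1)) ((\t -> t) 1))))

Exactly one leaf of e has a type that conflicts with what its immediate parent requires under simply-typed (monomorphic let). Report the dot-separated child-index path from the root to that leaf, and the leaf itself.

Answer: 1.0.1.1 : false

Derivation:
  unify Bool ~ Bool
  unify Bool ~ Bool
  unify Bool ~ Bool
y : a
\y._ : a -> a
  unify a -> a ~ Bool -> b
  unify a ~ Bool
  unify Bool ~ b
_ _ : Bool
  unify Bool ~ Bool
  unify Bool ~ Bool
let z : Int
\u._ : c -> Bool
v : d
\v._ : d -> d
  unify c -> Bool ~ (d -> d) -> e
  unify c ~ d -> d
  unify Bool ~ e
_ _ : Bool
  unify Bool ~ Bool
  unify Bool ~ Bool
  unify Bool ~ Bool
  unify Bool ~ Bool
  unify Bool ~ Bool
let x : Bool
\p._ : f -> Int
let w : f -> Int
  unify Int ~ Int
  unify Int ~ Int
  unify Int ~ Int
  unify Int ~ Int
  unify Int ~ Int
  unify Int ~ Int
  unify Int ~ Int
let q : Bool
q : Bool
  unify Bool ~ Bool
  unify Bool ~ Bool
  unify Int ~ Int
  unify Int ~ Int
  unify Bool ~ Int
  FAIL: mismatch Bool ~ Int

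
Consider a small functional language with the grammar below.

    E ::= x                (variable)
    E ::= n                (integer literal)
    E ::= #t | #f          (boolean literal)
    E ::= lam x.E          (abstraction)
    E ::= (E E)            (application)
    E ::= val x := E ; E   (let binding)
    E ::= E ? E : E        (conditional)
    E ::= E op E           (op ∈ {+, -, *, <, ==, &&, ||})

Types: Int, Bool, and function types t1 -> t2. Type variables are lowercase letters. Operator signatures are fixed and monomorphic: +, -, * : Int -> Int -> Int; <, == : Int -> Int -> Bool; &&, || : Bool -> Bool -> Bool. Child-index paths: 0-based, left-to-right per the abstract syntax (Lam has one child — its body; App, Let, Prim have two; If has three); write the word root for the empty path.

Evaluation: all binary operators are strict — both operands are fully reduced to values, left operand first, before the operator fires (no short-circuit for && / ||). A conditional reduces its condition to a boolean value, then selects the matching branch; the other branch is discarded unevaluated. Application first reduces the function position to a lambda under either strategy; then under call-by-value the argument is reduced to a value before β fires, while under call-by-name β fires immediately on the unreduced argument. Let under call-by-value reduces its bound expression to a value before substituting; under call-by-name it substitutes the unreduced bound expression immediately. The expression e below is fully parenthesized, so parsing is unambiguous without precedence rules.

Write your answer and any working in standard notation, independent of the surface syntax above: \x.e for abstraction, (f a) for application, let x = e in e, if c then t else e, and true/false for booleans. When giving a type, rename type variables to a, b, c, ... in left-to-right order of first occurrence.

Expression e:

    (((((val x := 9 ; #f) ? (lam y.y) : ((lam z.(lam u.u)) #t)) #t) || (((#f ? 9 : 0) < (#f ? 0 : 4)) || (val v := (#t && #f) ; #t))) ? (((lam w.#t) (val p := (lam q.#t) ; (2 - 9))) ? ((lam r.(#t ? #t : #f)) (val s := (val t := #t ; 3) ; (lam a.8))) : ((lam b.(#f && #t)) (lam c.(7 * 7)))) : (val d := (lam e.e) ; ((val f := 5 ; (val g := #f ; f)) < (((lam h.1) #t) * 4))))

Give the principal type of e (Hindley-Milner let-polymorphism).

Answer: Bool

Working:
let x : Int
  unify Bool ~ Bool
y : a
\y._ : a -> a
u : c
\u._ : c -> c
\z._ : b -> c -> c
  unify b -> c -> c ~ Bool -> d
  unify b ~ Bool
  unify c -> c ~ d
_ _ : c -> c
  unify a -> a ~ c -> c
  unify a ~ c
  unify c ~ c
  unify c -> c ~ Bool -> e
  unify c ~ Bool
  unify Bool ~ e
_ _ : Bool
  unify Bool ~ Bool
  unify Bool ~ Bool
  unify Int ~ Int
  unify Int ~ Int
  unify Bool ~ Bool
  unify Int ~ Int
  unify Int ~ Int
  unify Bool ~ Bool
  unify Bool ~ Bool
  unify Bool ~ Bool
let v : Bool
  unify Bool ~ Bool
  unify Bool ~ Bool
  unify Bool ~ Bool
\w._ : f -> Bool
\q._ : g -> Bool
let p : forall. g -> Bool
  unify Int ~ Int
  unify Int ~ Int
  unify f -> Bool ~ Int -> h
  unify f ~ Int
  unify Bool ~ h
_ _ : Bool
  unify Bool ~ Bool
  unify Bool ~ Bool
  unify Bool ~ Bool
\r._ : i -> Bool
let t : Bool
let s : Int
\a._ : j -> Int
  unify i -> Bool ~ (j -> Int) -> k
  unify i ~ j -> Int
  unify Bool ~ k
_ _ : Bool
  unify Bool ~ Bool
  unify Bool ~ Bool
\b._ : l -> Bool
  unify Int ~ Int
  unify Int ~ Int
\c._ : m -> Int
  unify l -> Bool ~ (m -> Int) -> n
  unify l ~ m -> Int
  unify Bool ~ n
_ _ : Bool
  unify Bool ~ Bool
e : o
\e._ : o -> o
let d : forall. o -> o
let f : Int
let g : Bool
f : Int
  unify Int ~ Int
\h._ : p -> Int
  unify p -> Int ~ Bool -> q
  unify p ~ Bool
  unify Int ~ q
_ _ : Int
  unify Int ~ Int
  unify Int ~ Int
  unify Int ~ Int
  unify Bool ~ Bool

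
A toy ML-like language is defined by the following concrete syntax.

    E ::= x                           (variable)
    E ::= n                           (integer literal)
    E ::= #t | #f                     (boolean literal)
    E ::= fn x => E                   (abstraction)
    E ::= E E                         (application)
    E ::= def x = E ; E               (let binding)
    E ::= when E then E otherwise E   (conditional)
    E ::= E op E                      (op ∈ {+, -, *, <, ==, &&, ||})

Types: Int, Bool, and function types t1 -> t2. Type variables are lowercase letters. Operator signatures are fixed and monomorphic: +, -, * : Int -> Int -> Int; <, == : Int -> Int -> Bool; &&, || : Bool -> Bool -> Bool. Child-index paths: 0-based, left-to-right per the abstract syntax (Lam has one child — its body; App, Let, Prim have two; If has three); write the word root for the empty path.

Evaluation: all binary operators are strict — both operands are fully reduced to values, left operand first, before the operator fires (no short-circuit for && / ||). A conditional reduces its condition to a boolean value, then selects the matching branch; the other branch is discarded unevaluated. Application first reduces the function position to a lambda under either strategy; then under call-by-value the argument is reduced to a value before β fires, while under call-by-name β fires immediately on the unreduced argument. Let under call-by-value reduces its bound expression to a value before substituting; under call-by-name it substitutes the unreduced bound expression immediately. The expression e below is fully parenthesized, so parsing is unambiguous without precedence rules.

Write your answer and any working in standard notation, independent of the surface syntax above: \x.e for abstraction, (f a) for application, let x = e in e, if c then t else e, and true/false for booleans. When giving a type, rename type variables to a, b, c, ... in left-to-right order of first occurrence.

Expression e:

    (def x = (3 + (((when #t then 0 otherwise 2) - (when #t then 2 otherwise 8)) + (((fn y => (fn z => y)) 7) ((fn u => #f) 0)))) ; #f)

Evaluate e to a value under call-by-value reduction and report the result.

Trace:
step 0: (let x = (3 + (((if true then 0 else 2) - (if true then 2 else 8)) + (((\y.(\z.y)) 7) ((\u.false) 0)))) in false)
step 1: [if@0.1.0.0] (let x = (3 + ((0 - (if true then 2 else 8)) + (((\y.(\z.y)) 7) ((\u.false) 0)))) in false)
step 2: [if@0.1.0.1] (let x = (3 + ((0 - 2) + (((\y.(\z.y)) 7) ((\u.false) 0)))) in false)
step 3: [delta@0.1.0] (let x = (3 + (-2 + (((\y.(\z.y)) 7) ((\u.false) 0)))) in false)
step 4: [beta@0.1.1.0] (let x = (3 + (-2 + ((\z.7) ((\u.false) 0)))) in false)
step 5: [beta@0.1.1.1] (let x = (3 + (-2 + ((\z.7) false))) in false)
step 6: [beta@0.1.1] (let x = (3 + (-2 + 7)) in false)
step 7: [delta@0.1] (let x = (3 + 5) in false)
step 8: [delta@0] (let x = 8 in false)
step 9: [let@root] false

Answer: false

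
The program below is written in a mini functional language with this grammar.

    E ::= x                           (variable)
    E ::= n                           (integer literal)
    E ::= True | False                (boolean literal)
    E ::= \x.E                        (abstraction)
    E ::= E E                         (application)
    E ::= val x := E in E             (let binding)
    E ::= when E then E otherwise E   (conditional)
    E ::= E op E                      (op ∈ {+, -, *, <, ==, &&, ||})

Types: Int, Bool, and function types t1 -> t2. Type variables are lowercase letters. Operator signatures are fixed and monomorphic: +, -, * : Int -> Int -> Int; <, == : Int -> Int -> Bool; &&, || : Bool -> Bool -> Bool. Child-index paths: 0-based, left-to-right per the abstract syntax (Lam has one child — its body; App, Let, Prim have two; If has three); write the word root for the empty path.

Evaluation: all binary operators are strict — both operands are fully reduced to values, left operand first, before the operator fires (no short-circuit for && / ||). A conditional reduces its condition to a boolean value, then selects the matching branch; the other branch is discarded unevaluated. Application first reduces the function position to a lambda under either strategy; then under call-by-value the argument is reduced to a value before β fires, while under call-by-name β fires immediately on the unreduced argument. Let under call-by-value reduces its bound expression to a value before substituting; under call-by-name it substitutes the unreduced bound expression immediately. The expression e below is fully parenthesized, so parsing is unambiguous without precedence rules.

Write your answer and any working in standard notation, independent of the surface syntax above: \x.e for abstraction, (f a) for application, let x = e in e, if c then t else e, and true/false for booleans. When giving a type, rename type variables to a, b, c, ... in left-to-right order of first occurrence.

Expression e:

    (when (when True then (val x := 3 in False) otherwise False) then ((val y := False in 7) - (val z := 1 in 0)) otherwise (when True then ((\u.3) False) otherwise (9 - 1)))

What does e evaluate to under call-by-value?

Derivation:
step 0: (if (if true then (let x = 3 in false) else false) then ((let y = false in 7) - (let z = 1 in 0)) else (if true then ((\u.3) false) else (9 - 1)))
step 1: [if@0] (if (let x = 3 in false) then ((let y = false in 7) - (let z = 1 in 0)) else (if true then ((\u.3) false) else (9 - 1)))
step 2: [let@0] (if false then ((let y = false in 7) - (let z = 1 in 0)) else (if true then ((\u.3) false) else (9 - 1)))
step 3: [if@root] (if true then ((\u.3) false) else (9 - 1))
step 4: [if@root] ((\u.3) false)
step 5: [beta@root] 3

Answer: 3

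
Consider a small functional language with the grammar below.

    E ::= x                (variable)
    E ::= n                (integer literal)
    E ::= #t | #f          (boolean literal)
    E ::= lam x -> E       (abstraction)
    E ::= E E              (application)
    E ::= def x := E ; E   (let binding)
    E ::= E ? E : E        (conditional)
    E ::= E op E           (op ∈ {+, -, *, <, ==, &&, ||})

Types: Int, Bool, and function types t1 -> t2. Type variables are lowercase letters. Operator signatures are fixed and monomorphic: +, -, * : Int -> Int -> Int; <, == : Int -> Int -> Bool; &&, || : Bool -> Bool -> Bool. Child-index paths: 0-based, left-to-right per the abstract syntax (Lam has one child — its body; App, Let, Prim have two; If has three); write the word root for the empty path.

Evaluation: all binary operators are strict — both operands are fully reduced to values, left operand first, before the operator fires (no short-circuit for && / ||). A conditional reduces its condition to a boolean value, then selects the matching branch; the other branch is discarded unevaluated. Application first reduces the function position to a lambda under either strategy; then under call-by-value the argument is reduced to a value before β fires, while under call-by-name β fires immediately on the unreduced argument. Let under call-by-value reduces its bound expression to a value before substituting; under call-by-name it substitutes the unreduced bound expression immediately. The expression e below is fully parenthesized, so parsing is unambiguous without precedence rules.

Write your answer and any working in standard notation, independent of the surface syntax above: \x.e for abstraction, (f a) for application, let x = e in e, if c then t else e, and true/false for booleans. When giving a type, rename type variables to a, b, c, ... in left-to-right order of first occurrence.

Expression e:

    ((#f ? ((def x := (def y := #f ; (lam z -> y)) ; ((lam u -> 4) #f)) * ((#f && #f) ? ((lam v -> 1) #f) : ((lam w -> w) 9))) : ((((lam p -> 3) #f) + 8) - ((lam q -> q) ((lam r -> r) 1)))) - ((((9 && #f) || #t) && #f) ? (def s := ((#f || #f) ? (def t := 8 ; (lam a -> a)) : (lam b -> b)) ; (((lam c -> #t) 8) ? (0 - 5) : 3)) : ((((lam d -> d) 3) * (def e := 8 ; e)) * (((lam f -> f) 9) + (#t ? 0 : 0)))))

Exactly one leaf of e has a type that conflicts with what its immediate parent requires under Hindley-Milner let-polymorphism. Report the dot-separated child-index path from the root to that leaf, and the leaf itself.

Answer: 1.0.0.0.0 : 9

Working:
  unify Bool ~ Bool
let y : Bool
y : Bool
\z._ : a -> Bool
let x : forall. a -> Bool
\u._ : b -> Int
  unify b -> Int ~ Bool -> c
  unify b ~ Bool
  unify Int ~ c
_ _ : Int
  unify Int ~ Int
  unify Bool ~ Bool
  unify Bool ~ Bool
  unify Bool ~ Bool
\v._ : d -> Int
  unify d -> Int ~ Bool -> e
  unify d ~ Bool
  unify Int ~ e
_ _ : Int
w : f
\w._ : f -> f
  unify f -> f ~ Int -> g
  unify f ~ Int
  unify Int ~ g
_ _ : Int
  unify Int ~ Int
  unify Int ~ Int
\p._ : h -> Int
  unify h -> Int ~ Bool -> i
  unify h ~ Bool
  unify Int ~ i
_ _ : Int
  unify Int ~ Int
  unify Int ~ Int
  unify Int ~ Int
q : j
\q._ : j -> j
r : k
\r._ : k -> k
  unify k -> k ~ Int -> l
  unify k ~ Int
  unify Int ~ l
_ _ : Int
  unify j -> j ~ Int -> m
  unify j ~ Int
  unify Int ~ m
_ _ : Int
  unify Int ~ Int
  unify Int ~ Int
  unify Int ~ Int
  unify Int ~ Bool
  FAIL: mismatch Int ~ Bool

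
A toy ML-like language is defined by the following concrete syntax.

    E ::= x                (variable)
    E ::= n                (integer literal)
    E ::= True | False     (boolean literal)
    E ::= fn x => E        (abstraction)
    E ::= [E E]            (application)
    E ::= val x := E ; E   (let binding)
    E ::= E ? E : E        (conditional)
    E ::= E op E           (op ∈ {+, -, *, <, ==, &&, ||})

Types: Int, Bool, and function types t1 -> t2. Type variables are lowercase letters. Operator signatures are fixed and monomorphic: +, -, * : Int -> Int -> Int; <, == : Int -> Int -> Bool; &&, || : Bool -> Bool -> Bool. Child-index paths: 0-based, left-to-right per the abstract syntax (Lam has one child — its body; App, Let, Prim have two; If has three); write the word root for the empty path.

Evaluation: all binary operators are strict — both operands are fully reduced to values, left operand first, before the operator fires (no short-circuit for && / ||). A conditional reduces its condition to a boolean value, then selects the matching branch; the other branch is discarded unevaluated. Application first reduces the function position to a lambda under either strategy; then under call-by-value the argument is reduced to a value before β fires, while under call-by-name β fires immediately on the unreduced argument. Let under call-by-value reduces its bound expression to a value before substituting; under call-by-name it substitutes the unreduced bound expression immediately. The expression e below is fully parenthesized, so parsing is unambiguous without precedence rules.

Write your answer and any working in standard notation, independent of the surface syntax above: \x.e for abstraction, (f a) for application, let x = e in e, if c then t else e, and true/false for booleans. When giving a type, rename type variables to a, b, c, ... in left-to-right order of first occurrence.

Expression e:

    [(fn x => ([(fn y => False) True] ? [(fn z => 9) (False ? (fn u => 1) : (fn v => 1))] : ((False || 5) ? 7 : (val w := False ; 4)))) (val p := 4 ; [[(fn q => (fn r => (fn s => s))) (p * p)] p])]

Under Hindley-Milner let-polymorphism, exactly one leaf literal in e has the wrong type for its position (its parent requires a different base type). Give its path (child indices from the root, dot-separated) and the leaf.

Answer: 0.0.2.0.1 : 5

Working:
\y._ : b -> Bool
  unify b -> Bool ~ Bool -> c
  unify b ~ Bool
  unify Bool ~ c
_ _ : Bool
  unify Bool ~ Bool
\z._ : d -> Int
  unify Bool ~ Bool
\u._ : e -> Int
\v._ : f -> Int
  unify e -> Int ~ f -> Int
  unify e ~ f
  unify Int ~ Int
  unify d -> Int ~ (f -> Int) -> g
  unify d ~ f -> Int
  unify Int ~ g
_ _ : Int
  unify Bool ~ Bool
  unify Int ~ Bool
  FAIL: mismatch Int ~ Bool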